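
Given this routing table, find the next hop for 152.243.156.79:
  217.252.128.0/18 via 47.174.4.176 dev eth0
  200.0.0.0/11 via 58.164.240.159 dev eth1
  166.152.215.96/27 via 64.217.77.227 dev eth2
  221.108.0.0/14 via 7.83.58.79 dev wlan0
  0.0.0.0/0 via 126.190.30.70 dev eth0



Longest prefix match for 152.243.156.79:
  /18 217.252.128.0: no
  /11 200.0.0.0: no
  /27 166.152.215.96: no
  /14 221.108.0.0: no
  /0 0.0.0.0: MATCH
Selected: next-hop 126.190.30.70 via eth0 (matched /0)


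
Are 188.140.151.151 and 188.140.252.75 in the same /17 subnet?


Mask: 255.255.128.0
188.140.151.151 AND mask = 188.140.128.0
188.140.252.75 AND mask = 188.140.128.0
Yes, same subnet (188.140.128.0)


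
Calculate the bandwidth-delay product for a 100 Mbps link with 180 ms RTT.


BDP = bandwidth * RTT
= 100 Mbps * 180 ms
= 100 * 1e6 * 180 / 1000 bits
= 18000000 bits
= 2250000 bytes
= 2197.2656 KB
BDP = 18000000 bits (2250000 bytes)


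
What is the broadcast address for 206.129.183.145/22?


Network: 206.129.180.0/22
Host bits = 10
Set all host bits to 1:
Broadcast: 206.129.183.255


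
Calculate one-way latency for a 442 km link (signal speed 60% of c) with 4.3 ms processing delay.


Speed = 0.6 * 3e5 km/s = 180000 km/s
Propagation delay = 442 / 180000 = 0.0025 s = 2.4556 ms
Processing delay = 4.3 ms
Total one-way latency = 6.7556 ms


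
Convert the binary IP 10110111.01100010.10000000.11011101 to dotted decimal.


10110111 = 183
01100010 = 98
10000000 = 128
11011101 = 221
IP: 183.98.128.221


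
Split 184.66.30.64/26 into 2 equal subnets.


New prefix = 26 + 1 = 27
Each subnet has 32 addresses
  184.66.30.64/27
  184.66.30.96/27
Subnets: 184.66.30.64/27, 184.66.30.96/27


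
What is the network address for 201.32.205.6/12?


IP:   11001001.00100000.11001101.00000110
Mask: 11111111.11110000.00000000.00000000
AND operation:
Net:  11001001.00100000.00000000.00000000
Network: 201.32.0.0/12


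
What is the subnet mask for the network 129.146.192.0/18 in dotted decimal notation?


/18 means 18 network bits, 14 host bits
Binary: 11111111111111111100000000000000
Mask: 255.255.192.0


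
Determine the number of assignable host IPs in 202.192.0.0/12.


Host bits = 32 - 12 = 20
Total addresses = 2^20 = 1048576
Usable = total - 2 (network and broadcast)
Usable hosts: 1048574


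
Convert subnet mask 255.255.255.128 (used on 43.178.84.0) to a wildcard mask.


Subnet mask: 255.255.255.128
Wildcard = 255.255.255.255 - subnet mask
255 - 255 = 0
255 - 255 = 0
255 - 255 = 0
255 - 128 = 127
Wildcard: 0.0.0.127


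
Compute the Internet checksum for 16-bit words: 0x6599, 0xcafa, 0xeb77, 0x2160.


Sum all words (with carry folding):
+ 0x6599 = 0x6599
+ 0xcafa = 0x3094
+ 0xeb77 = 0x1c0c
+ 0x2160 = 0x3d6c
One's complement: ~0x3d6c
Checksum = 0xc293


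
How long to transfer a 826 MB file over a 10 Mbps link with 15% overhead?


Effective throughput = 10 * (1 - 15/100) = 8.5 Mbps
File size in Mb = 826 * 8 = 6608 Mb
Time = 6608 / 8.5
Time = 777.4118 seconds


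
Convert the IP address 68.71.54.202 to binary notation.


68 = 01000100
71 = 01000111
54 = 00110110
202 = 11001010
Binary: 01000100.01000111.00110110.11001010


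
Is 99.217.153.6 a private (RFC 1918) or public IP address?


RFC 1918 private ranges:
  10.0.0.0/8 (10.0.0.0 - 10.255.255.255)
  172.16.0.0/12 (172.16.0.0 - 172.31.255.255)
  192.168.0.0/16 (192.168.0.0 - 192.168.255.255)
Public (not in any RFC 1918 range)


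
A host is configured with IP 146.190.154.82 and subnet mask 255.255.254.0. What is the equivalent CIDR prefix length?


Binary: 11111111.11111111.11111110.00000000
Count leading 1s
Prefix: /23


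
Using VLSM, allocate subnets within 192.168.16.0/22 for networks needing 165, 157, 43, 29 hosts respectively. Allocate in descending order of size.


165 hosts -> /24 (254 usable): 192.168.16.0/24
157 hosts -> /24 (254 usable): 192.168.17.0/24
43 hosts -> /26 (62 usable): 192.168.18.0/26
29 hosts -> /27 (30 usable): 192.168.18.64/27
Allocation: 192.168.16.0/24 (165 hosts, 254 usable); 192.168.17.0/24 (157 hosts, 254 usable); 192.168.18.0/26 (43 hosts, 62 usable); 192.168.18.64/27 (29 hosts, 30 usable)


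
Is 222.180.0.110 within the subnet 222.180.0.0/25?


Subnet network: 222.180.0.0
Test IP AND mask: 222.180.0.0
Yes, 222.180.0.110 is in 222.180.0.0/25


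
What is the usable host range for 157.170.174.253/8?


Network: 157.0.0.0
Broadcast: 157.255.255.255
First usable = network + 1
Last usable = broadcast - 1
Range: 157.0.0.1 to 157.255.255.254


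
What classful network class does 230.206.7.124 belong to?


First octet: 230
Binary: 11100110
1110xxxx -> Class D (224-239)
Class D (multicast), default mask N/A


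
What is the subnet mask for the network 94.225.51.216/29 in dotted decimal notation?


/29 means 29 network bits, 3 host bits
Binary: 11111111111111111111111111111000
Mask: 255.255.255.248


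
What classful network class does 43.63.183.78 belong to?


First octet: 43
Binary: 00101011
0xxxxxxx -> Class A (1-126)
Class A, default mask 255.0.0.0 (/8)


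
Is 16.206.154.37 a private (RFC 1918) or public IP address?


RFC 1918 private ranges:
  10.0.0.0/8 (10.0.0.0 - 10.255.255.255)
  172.16.0.0/12 (172.16.0.0 - 172.31.255.255)
  192.168.0.0/16 (192.168.0.0 - 192.168.255.255)
Public (not in any RFC 1918 range)


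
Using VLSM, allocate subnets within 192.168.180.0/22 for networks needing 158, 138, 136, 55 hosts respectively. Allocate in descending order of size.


158 hosts -> /24 (254 usable): 192.168.180.0/24
138 hosts -> /24 (254 usable): 192.168.181.0/24
136 hosts -> /24 (254 usable): 192.168.182.0/24
55 hosts -> /26 (62 usable): 192.168.183.0/26
Allocation: 192.168.180.0/24 (158 hosts, 254 usable); 192.168.181.0/24 (138 hosts, 254 usable); 192.168.182.0/24 (136 hosts, 254 usable); 192.168.183.0/26 (55 hosts, 62 usable)


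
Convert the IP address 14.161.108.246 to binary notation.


14 = 00001110
161 = 10100001
108 = 01101100
246 = 11110110
Binary: 00001110.10100001.01101100.11110110


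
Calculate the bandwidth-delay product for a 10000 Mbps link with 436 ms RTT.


BDP = bandwidth * RTT
= 10000 Mbps * 436 ms
= 10000 * 1e6 * 436 / 1000 bits
= 4360000000 bits
= 545000000 bytes
= 532226.5625 KB
BDP = 4360000000 bits (545000000 bytes)


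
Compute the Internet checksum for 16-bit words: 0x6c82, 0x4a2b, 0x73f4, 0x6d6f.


Sum all words (with carry folding):
+ 0x6c82 = 0x6c82
+ 0x4a2b = 0xb6ad
+ 0x73f4 = 0x2aa2
+ 0x6d6f = 0x9811
One's complement: ~0x9811
Checksum = 0x67ee


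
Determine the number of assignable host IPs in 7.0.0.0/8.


Host bits = 32 - 8 = 24
Total addresses = 2^24 = 16777216
Usable = total - 2 (network and broadcast)
Usable hosts: 16777214


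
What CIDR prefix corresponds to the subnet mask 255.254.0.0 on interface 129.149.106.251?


Binary: 11111111.11111110.00000000.00000000
Count leading 1s
Prefix: /15


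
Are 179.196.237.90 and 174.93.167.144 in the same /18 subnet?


Mask: 255.255.192.0
179.196.237.90 AND mask = 179.196.192.0
174.93.167.144 AND mask = 174.93.128.0
No, different subnets (179.196.192.0 vs 174.93.128.0)


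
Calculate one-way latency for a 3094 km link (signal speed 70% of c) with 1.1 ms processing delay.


Speed = 0.7 * 3e5 km/s = 210000 km/s
Propagation delay = 3094 / 210000 = 0.0147 s = 14.7333 ms
Processing delay = 1.1 ms
Total one-way latency = 15.8333 ms


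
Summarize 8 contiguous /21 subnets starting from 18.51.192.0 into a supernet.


Original prefix: /21
Number of subnets: 8 = 2^3
New prefix = 21 - 3 = 18
Supernet: 18.51.192.0/18


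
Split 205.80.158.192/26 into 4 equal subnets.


New prefix = 26 + 2 = 28
Each subnet has 16 addresses
  205.80.158.192/28
  205.80.158.208/28
  205.80.158.224/28
  205.80.158.240/28
Subnets: 205.80.158.192/28, 205.80.158.208/28, 205.80.158.224/28, 205.80.158.240/28


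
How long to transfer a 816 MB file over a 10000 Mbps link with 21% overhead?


Effective throughput = 10000 * (1 - 21/100) = 7900 Mbps
File size in Mb = 816 * 8 = 6528 Mb
Time = 6528 / 7900
Time = 0.8263 seconds


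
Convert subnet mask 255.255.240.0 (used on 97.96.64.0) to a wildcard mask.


Subnet mask: 255.255.240.0
Wildcard = 255.255.255.255 - subnet mask
255 - 255 = 0
255 - 255 = 0
255 - 240 = 15
255 - 0 = 255
Wildcard: 0.0.15.255


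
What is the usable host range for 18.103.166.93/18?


Network: 18.103.128.0
Broadcast: 18.103.191.255
First usable = network + 1
Last usable = broadcast - 1
Range: 18.103.128.1 to 18.103.191.254


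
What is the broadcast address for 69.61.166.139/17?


Network: 69.61.128.0/17
Host bits = 15
Set all host bits to 1:
Broadcast: 69.61.255.255


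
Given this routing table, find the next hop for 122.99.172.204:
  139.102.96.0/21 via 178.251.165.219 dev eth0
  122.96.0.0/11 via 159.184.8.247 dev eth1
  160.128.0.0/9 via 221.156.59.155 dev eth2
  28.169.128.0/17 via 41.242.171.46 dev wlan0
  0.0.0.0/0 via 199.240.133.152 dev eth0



Longest prefix match for 122.99.172.204:
  /21 139.102.96.0: no
  /11 122.96.0.0: MATCH
  /9 160.128.0.0: no
  /17 28.169.128.0: no
  /0 0.0.0.0: MATCH
Selected: next-hop 159.184.8.247 via eth1 (matched /11)


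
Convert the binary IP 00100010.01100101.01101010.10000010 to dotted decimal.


00100010 = 34
01100101 = 101
01101010 = 106
10000010 = 130
IP: 34.101.106.130


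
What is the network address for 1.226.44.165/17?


IP:   00000001.11100010.00101100.10100101
Mask: 11111111.11111111.10000000.00000000
AND operation:
Net:  00000001.11100010.00000000.00000000
Network: 1.226.0.0/17


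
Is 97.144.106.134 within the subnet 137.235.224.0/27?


Subnet network: 137.235.224.0
Test IP AND mask: 97.144.106.128
No, 97.144.106.134 is not in 137.235.224.0/27


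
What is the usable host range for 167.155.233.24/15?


Network: 167.154.0.0
Broadcast: 167.155.255.255
First usable = network + 1
Last usable = broadcast - 1
Range: 167.154.0.1 to 167.155.255.254


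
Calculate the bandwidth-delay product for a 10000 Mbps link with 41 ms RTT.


BDP = bandwidth * RTT
= 10000 Mbps * 41 ms
= 10000 * 1e6 * 41 / 1000 bits
= 410000000 bits
= 51250000 bytes
= 50048.8281 KB
BDP = 410000000 bits (51250000 bytes)


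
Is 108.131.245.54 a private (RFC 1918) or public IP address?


RFC 1918 private ranges:
  10.0.0.0/8 (10.0.0.0 - 10.255.255.255)
  172.16.0.0/12 (172.16.0.0 - 172.31.255.255)
  192.168.0.0/16 (192.168.0.0 - 192.168.255.255)
Public (not in any RFC 1918 range)


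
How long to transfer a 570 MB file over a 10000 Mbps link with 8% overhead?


Effective throughput = 10000 * (1 - 8/100) = 9200 Mbps
File size in Mb = 570 * 8 = 4560 Mb
Time = 4560 / 9200
Time = 0.4957 seconds


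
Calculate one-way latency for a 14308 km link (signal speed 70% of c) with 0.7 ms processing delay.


Speed = 0.7 * 3e5 km/s = 210000 km/s
Propagation delay = 14308 / 210000 = 0.0681 s = 68.1333 ms
Processing delay = 0.7 ms
Total one-way latency = 68.8333 ms


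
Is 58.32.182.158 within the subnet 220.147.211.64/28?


Subnet network: 220.147.211.64
Test IP AND mask: 58.32.182.144
No, 58.32.182.158 is not in 220.147.211.64/28


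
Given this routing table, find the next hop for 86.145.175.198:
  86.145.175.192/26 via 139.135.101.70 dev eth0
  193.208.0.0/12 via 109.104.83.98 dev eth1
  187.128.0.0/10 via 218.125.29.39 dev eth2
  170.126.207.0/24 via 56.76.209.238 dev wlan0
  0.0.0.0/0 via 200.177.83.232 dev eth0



Longest prefix match for 86.145.175.198:
  /26 86.145.175.192: MATCH
  /12 193.208.0.0: no
  /10 187.128.0.0: no
  /24 170.126.207.0: no
  /0 0.0.0.0: MATCH
Selected: next-hop 139.135.101.70 via eth0 (matched /26)


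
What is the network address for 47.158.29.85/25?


IP:   00101111.10011110.00011101.01010101
Mask: 11111111.11111111.11111111.10000000
AND operation:
Net:  00101111.10011110.00011101.00000000
Network: 47.158.29.0/25


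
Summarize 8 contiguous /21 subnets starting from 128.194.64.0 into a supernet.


Original prefix: /21
Number of subnets: 8 = 2^3
New prefix = 21 - 3 = 18
Supernet: 128.194.64.0/18


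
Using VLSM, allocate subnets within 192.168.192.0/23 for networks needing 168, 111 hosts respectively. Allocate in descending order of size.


168 hosts -> /24 (254 usable): 192.168.192.0/24
111 hosts -> /25 (126 usable): 192.168.193.0/25
Allocation: 192.168.192.0/24 (168 hosts, 254 usable); 192.168.193.0/25 (111 hosts, 126 usable)


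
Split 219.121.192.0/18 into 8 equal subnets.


New prefix = 18 + 3 = 21
Each subnet has 2048 addresses
  219.121.192.0/21
  219.121.200.0/21
  219.121.208.0/21
  219.121.216.0/21
  219.121.224.0/21
  219.121.232.0/21
  219.121.240.0/21
  219.121.248.0/21
Subnets: 219.121.192.0/21, 219.121.200.0/21, 219.121.208.0/21, 219.121.216.0/21, 219.121.224.0/21, 219.121.232.0/21, 219.121.240.0/21, 219.121.248.0/21


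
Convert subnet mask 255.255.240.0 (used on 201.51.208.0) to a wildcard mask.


Subnet mask: 255.255.240.0
Wildcard = 255.255.255.255 - subnet mask
255 - 255 = 0
255 - 255 = 0
255 - 240 = 15
255 - 0 = 255
Wildcard: 0.0.15.255


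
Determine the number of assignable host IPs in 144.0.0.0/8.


Host bits = 32 - 8 = 24
Total addresses = 2^24 = 16777216
Usable = total - 2 (network and broadcast)
Usable hosts: 16777214


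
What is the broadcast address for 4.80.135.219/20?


Network: 4.80.128.0/20
Host bits = 12
Set all host bits to 1:
Broadcast: 4.80.143.255


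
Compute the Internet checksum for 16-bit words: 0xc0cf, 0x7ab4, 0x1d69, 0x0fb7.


Sum all words (with carry folding):
+ 0xc0cf = 0xc0cf
+ 0x7ab4 = 0x3b84
+ 0x1d69 = 0x58ed
+ 0x0fb7 = 0x68a4
One's complement: ~0x68a4
Checksum = 0x975b


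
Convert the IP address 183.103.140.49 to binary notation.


183 = 10110111
103 = 01100111
140 = 10001100
49 = 00110001
Binary: 10110111.01100111.10001100.00110001


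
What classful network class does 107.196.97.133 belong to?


First octet: 107
Binary: 01101011
0xxxxxxx -> Class A (1-126)
Class A, default mask 255.0.0.0 (/8)


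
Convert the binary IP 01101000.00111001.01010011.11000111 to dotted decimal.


01101000 = 104
00111001 = 57
01010011 = 83
11000111 = 199
IP: 104.57.83.199


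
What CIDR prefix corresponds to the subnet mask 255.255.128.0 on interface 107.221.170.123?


Binary: 11111111.11111111.10000000.00000000
Count leading 1s
Prefix: /17


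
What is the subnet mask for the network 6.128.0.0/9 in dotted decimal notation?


/9 means 9 network bits, 23 host bits
Binary: 11111111100000000000000000000000
Mask: 255.128.0.0


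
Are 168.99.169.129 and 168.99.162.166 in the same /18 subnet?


Mask: 255.255.192.0
168.99.169.129 AND mask = 168.99.128.0
168.99.162.166 AND mask = 168.99.128.0
Yes, same subnet (168.99.128.0)


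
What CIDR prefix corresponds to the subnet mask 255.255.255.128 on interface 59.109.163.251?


Binary: 11111111.11111111.11111111.10000000
Count leading 1s
Prefix: /25


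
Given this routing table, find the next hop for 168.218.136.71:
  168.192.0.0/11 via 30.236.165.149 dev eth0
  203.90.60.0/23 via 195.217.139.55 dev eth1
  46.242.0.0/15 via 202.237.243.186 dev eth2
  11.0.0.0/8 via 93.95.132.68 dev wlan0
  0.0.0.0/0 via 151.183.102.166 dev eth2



Longest prefix match for 168.218.136.71:
  /11 168.192.0.0: MATCH
  /23 203.90.60.0: no
  /15 46.242.0.0: no
  /8 11.0.0.0: no
  /0 0.0.0.0: MATCH
Selected: next-hop 30.236.165.149 via eth0 (matched /11)


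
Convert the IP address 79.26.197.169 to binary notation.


79 = 01001111
26 = 00011010
197 = 11000101
169 = 10101001
Binary: 01001111.00011010.11000101.10101001


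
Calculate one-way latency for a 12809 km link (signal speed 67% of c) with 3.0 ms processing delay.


Speed = 0.67 * 3e5 km/s = 201000 km/s
Propagation delay = 12809 / 201000 = 0.0637 s = 63.7264 ms
Processing delay = 3.0 ms
Total one-way latency = 66.7264 ms


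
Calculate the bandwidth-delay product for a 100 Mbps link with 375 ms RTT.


BDP = bandwidth * RTT
= 100 Mbps * 375 ms
= 100 * 1e6 * 375 / 1000 bits
= 37500000 bits
= 4687500 bytes
= 4577.6367 KB
BDP = 37500000 bits (4687500 bytes)


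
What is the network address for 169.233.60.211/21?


IP:   10101001.11101001.00111100.11010011
Mask: 11111111.11111111.11111000.00000000
AND operation:
Net:  10101001.11101001.00111000.00000000
Network: 169.233.56.0/21


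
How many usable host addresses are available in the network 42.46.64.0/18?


Host bits = 32 - 18 = 14
Total addresses = 2^14 = 16384
Usable = total - 2 (network and broadcast)
Usable hosts: 16382


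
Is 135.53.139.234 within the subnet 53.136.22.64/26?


Subnet network: 53.136.22.64
Test IP AND mask: 135.53.139.192
No, 135.53.139.234 is not in 53.136.22.64/26


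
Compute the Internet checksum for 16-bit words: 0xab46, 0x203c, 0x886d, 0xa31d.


Sum all words (with carry folding):
+ 0xab46 = 0xab46
+ 0x203c = 0xcb82
+ 0x886d = 0x53f0
+ 0xa31d = 0xf70d
One's complement: ~0xf70d
Checksum = 0x08f2


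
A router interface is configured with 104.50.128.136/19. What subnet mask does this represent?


/19 means 19 network bits, 13 host bits
Binary: 11111111111111111110000000000000
Mask: 255.255.224.0


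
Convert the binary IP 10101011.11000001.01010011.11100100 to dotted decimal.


10101011 = 171
11000001 = 193
01010011 = 83
11100100 = 228
IP: 171.193.83.228


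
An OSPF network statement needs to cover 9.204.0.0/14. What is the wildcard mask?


Subnet mask: 255.252.0.0
Wildcard = 255.255.255.255 - subnet mask
255 - 255 = 0
255 - 252 = 3
255 - 0 = 255
255 - 0 = 255
Wildcard: 0.3.255.255


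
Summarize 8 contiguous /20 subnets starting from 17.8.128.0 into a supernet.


Original prefix: /20
Number of subnets: 8 = 2^3
New prefix = 20 - 3 = 17
Supernet: 17.8.128.0/17


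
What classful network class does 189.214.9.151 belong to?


First octet: 189
Binary: 10111101
10xxxxxx -> Class B (128-191)
Class B, default mask 255.255.0.0 (/16)


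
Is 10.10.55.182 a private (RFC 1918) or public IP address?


RFC 1918 private ranges:
  10.0.0.0/8 (10.0.0.0 - 10.255.255.255)
  172.16.0.0/12 (172.16.0.0 - 172.31.255.255)
  192.168.0.0/16 (192.168.0.0 - 192.168.255.255)
Private (in 10.0.0.0/8)


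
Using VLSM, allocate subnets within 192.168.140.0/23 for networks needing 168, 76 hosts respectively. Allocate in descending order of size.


168 hosts -> /24 (254 usable): 192.168.140.0/24
76 hosts -> /25 (126 usable): 192.168.141.0/25
Allocation: 192.168.140.0/24 (168 hosts, 254 usable); 192.168.141.0/25 (76 hosts, 126 usable)


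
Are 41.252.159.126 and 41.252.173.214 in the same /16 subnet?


Mask: 255.255.0.0
41.252.159.126 AND mask = 41.252.0.0
41.252.173.214 AND mask = 41.252.0.0
Yes, same subnet (41.252.0.0)


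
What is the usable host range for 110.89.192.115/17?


Network: 110.89.128.0
Broadcast: 110.89.255.255
First usable = network + 1
Last usable = broadcast - 1
Range: 110.89.128.1 to 110.89.255.254


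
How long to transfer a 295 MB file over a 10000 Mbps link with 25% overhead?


Effective throughput = 10000 * (1 - 25/100) = 7500 Mbps
File size in Mb = 295 * 8 = 2360 Mb
Time = 2360 / 7500
Time = 0.3147 seconds


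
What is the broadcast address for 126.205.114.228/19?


Network: 126.205.96.0/19
Host bits = 13
Set all host bits to 1:
Broadcast: 126.205.127.255


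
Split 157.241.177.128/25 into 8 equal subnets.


New prefix = 25 + 3 = 28
Each subnet has 16 addresses
  157.241.177.128/28
  157.241.177.144/28
  157.241.177.160/28
  157.241.177.176/28
  157.241.177.192/28
  157.241.177.208/28
  157.241.177.224/28
  157.241.177.240/28
Subnets: 157.241.177.128/28, 157.241.177.144/28, 157.241.177.160/28, 157.241.177.176/28, 157.241.177.192/28, 157.241.177.208/28, 157.241.177.224/28, 157.241.177.240/28


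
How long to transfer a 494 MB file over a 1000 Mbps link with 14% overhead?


Effective throughput = 1000 * (1 - 14/100) = 860 Mbps
File size in Mb = 494 * 8 = 3952 Mb
Time = 3952 / 860
Time = 4.5953 seconds


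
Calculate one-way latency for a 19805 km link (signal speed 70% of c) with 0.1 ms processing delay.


Speed = 0.7 * 3e5 km/s = 210000 km/s
Propagation delay = 19805 / 210000 = 0.0943 s = 94.3095 ms
Processing delay = 0.1 ms
Total one-way latency = 94.4095 ms


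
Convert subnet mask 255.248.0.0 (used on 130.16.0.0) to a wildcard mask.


Subnet mask: 255.248.0.0
Wildcard = 255.255.255.255 - subnet mask
255 - 255 = 0
255 - 248 = 7
255 - 0 = 255
255 - 0 = 255
Wildcard: 0.7.255.255


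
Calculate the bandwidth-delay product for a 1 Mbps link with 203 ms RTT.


BDP = bandwidth * RTT
= 1 Mbps * 203 ms
= 1 * 1e6 * 203 / 1000 bits
= 203000 bits
= 25375 bytes
= 24.7803 KB
BDP = 203000 bits (25375 bytes)


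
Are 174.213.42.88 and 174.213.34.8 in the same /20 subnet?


Mask: 255.255.240.0
174.213.42.88 AND mask = 174.213.32.0
174.213.34.8 AND mask = 174.213.32.0
Yes, same subnet (174.213.32.0)


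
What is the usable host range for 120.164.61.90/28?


Network: 120.164.61.80
Broadcast: 120.164.61.95
First usable = network + 1
Last usable = broadcast - 1
Range: 120.164.61.81 to 120.164.61.94


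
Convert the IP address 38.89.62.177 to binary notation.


38 = 00100110
89 = 01011001
62 = 00111110
177 = 10110001
Binary: 00100110.01011001.00111110.10110001


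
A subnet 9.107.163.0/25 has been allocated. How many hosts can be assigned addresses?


Host bits = 32 - 25 = 7
Total addresses = 2^7 = 128
Usable = total - 2 (network and broadcast)
Usable hosts: 126


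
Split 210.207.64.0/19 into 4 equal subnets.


New prefix = 19 + 2 = 21
Each subnet has 2048 addresses
  210.207.64.0/21
  210.207.72.0/21
  210.207.80.0/21
  210.207.88.0/21
Subnets: 210.207.64.0/21, 210.207.72.0/21, 210.207.80.0/21, 210.207.88.0/21


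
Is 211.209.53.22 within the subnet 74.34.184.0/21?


Subnet network: 74.34.184.0
Test IP AND mask: 211.209.48.0
No, 211.209.53.22 is not in 74.34.184.0/21


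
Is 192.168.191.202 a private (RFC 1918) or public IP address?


RFC 1918 private ranges:
  10.0.0.0/8 (10.0.0.0 - 10.255.255.255)
  172.16.0.0/12 (172.16.0.0 - 172.31.255.255)
  192.168.0.0/16 (192.168.0.0 - 192.168.255.255)
Private (in 192.168.0.0/16)


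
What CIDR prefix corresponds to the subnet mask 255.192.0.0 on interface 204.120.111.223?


Binary: 11111111.11000000.00000000.00000000
Count leading 1s
Prefix: /10


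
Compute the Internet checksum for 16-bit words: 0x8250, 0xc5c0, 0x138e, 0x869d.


Sum all words (with carry folding):
+ 0x8250 = 0x8250
+ 0xc5c0 = 0x4811
+ 0x138e = 0x5b9f
+ 0x869d = 0xe23c
One's complement: ~0xe23c
Checksum = 0x1dc3


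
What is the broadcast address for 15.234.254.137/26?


Network: 15.234.254.128/26
Host bits = 6
Set all host bits to 1:
Broadcast: 15.234.254.191


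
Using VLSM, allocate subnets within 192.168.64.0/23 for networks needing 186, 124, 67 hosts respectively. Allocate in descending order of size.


186 hosts -> /24 (254 usable): 192.168.64.0/24
124 hosts -> /25 (126 usable): 192.168.65.0/25
67 hosts -> /25 (126 usable): 192.168.65.128/25
Allocation: 192.168.64.0/24 (186 hosts, 254 usable); 192.168.65.0/25 (124 hosts, 126 usable); 192.168.65.128/25 (67 hosts, 126 usable)


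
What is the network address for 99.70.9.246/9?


IP:   01100011.01000110.00001001.11110110
Mask: 11111111.10000000.00000000.00000000
AND operation:
Net:  01100011.00000000.00000000.00000000
Network: 99.0.0.0/9


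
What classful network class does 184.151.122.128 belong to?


First octet: 184
Binary: 10111000
10xxxxxx -> Class B (128-191)
Class B, default mask 255.255.0.0 (/16)


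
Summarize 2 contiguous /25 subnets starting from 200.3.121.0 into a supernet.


Original prefix: /25
Number of subnets: 2 = 2^1
New prefix = 25 - 1 = 24
Supernet: 200.3.121.0/24


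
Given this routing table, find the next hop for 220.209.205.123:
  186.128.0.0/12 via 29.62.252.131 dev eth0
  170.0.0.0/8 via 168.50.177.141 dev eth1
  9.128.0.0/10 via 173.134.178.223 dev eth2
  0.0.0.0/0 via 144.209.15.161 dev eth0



Longest prefix match for 220.209.205.123:
  /12 186.128.0.0: no
  /8 170.0.0.0: no
  /10 9.128.0.0: no
  /0 0.0.0.0: MATCH
Selected: next-hop 144.209.15.161 via eth0 (matched /0)


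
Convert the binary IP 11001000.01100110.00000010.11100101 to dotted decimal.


11001000 = 200
01100110 = 102
00000010 = 2
11100101 = 229
IP: 200.102.2.229


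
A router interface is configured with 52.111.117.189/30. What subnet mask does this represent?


/30 means 30 network bits, 2 host bits
Binary: 11111111111111111111111111111100
Mask: 255.255.255.252


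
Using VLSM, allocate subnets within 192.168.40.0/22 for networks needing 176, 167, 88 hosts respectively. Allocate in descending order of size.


176 hosts -> /24 (254 usable): 192.168.40.0/24
167 hosts -> /24 (254 usable): 192.168.41.0/24
88 hosts -> /25 (126 usable): 192.168.42.0/25
Allocation: 192.168.40.0/24 (176 hosts, 254 usable); 192.168.41.0/24 (167 hosts, 254 usable); 192.168.42.0/25 (88 hosts, 126 usable)


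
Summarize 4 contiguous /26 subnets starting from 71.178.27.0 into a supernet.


Original prefix: /26
Number of subnets: 4 = 2^2
New prefix = 26 - 2 = 24
Supernet: 71.178.27.0/24


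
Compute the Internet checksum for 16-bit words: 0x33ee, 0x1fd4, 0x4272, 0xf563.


Sum all words (with carry folding):
+ 0x33ee = 0x33ee
+ 0x1fd4 = 0x53c2
+ 0x4272 = 0x9634
+ 0xf563 = 0x8b98
One's complement: ~0x8b98
Checksum = 0x7467


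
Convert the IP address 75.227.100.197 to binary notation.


75 = 01001011
227 = 11100011
100 = 01100100
197 = 11000101
Binary: 01001011.11100011.01100100.11000101


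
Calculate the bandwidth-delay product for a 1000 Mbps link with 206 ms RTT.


BDP = bandwidth * RTT
= 1000 Mbps * 206 ms
= 1000 * 1e6 * 206 / 1000 bits
= 206000000 bits
= 25750000 bytes
= 25146.4844 KB
BDP = 206000000 bits (25750000 bytes)


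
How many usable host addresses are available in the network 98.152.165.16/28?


Host bits = 32 - 28 = 4
Total addresses = 2^4 = 16
Usable = total - 2 (network and broadcast)
Usable hosts: 14


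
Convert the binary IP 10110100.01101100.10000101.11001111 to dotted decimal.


10110100 = 180
01101100 = 108
10000101 = 133
11001111 = 207
IP: 180.108.133.207


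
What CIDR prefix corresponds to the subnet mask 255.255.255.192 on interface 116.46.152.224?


Binary: 11111111.11111111.11111111.11000000
Count leading 1s
Prefix: /26


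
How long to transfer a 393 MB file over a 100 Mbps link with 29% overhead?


Effective throughput = 100 * (1 - 29/100) = 71 Mbps
File size in Mb = 393 * 8 = 3144 Mb
Time = 3144 / 71
Time = 44.2817 seconds


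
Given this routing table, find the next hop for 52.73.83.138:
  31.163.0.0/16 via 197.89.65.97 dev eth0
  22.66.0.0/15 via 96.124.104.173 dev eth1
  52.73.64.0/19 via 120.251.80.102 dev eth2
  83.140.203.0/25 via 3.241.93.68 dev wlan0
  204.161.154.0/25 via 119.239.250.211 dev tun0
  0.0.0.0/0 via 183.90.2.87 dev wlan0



Longest prefix match for 52.73.83.138:
  /16 31.163.0.0: no
  /15 22.66.0.0: no
  /19 52.73.64.0: MATCH
  /25 83.140.203.0: no
  /25 204.161.154.0: no
  /0 0.0.0.0: MATCH
Selected: next-hop 120.251.80.102 via eth2 (matched /19)


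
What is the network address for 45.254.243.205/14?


IP:   00101101.11111110.11110011.11001101
Mask: 11111111.11111100.00000000.00000000
AND operation:
Net:  00101101.11111100.00000000.00000000
Network: 45.252.0.0/14


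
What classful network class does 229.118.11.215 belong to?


First octet: 229
Binary: 11100101
1110xxxx -> Class D (224-239)
Class D (multicast), default mask N/A


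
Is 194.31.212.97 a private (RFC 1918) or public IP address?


RFC 1918 private ranges:
  10.0.0.0/8 (10.0.0.0 - 10.255.255.255)
  172.16.0.0/12 (172.16.0.0 - 172.31.255.255)
  192.168.0.0/16 (192.168.0.0 - 192.168.255.255)
Public (not in any RFC 1918 range)


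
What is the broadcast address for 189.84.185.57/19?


Network: 189.84.160.0/19
Host bits = 13
Set all host bits to 1:
Broadcast: 189.84.191.255


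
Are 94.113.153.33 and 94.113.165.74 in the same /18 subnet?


Mask: 255.255.192.0
94.113.153.33 AND mask = 94.113.128.0
94.113.165.74 AND mask = 94.113.128.0
Yes, same subnet (94.113.128.0)


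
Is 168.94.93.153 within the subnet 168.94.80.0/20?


Subnet network: 168.94.80.0
Test IP AND mask: 168.94.80.0
Yes, 168.94.93.153 is in 168.94.80.0/20


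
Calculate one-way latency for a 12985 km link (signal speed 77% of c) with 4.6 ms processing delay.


Speed = 0.77 * 3e5 km/s = 231000 km/s
Propagation delay = 12985 / 231000 = 0.0562 s = 56.2121 ms
Processing delay = 4.6 ms
Total one-way latency = 60.8121 ms


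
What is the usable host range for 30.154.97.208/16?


Network: 30.154.0.0
Broadcast: 30.154.255.255
First usable = network + 1
Last usable = broadcast - 1
Range: 30.154.0.1 to 30.154.255.254


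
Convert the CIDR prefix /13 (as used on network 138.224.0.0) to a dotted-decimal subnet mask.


/13 means 13 network bits, 19 host bits
Binary: 11111111111110000000000000000000
Mask: 255.248.0.0


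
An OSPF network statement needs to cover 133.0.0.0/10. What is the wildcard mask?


Subnet mask: 255.192.0.0
Wildcard = 255.255.255.255 - subnet mask
255 - 255 = 0
255 - 192 = 63
255 - 0 = 255
255 - 0 = 255
Wildcard: 0.63.255.255


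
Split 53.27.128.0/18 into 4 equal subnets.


New prefix = 18 + 2 = 20
Each subnet has 4096 addresses
  53.27.128.0/20
  53.27.144.0/20
  53.27.160.0/20
  53.27.176.0/20
Subnets: 53.27.128.0/20, 53.27.144.0/20, 53.27.160.0/20, 53.27.176.0/20


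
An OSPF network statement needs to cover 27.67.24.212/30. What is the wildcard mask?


Subnet mask: 255.255.255.252
Wildcard = 255.255.255.255 - subnet mask
255 - 255 = 0
255 - 255 = 0
255 - 255 = 0
255 - 252 = 3
Wildcard: 0.0.0.3


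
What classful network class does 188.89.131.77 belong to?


First octet: 188
Binary: 10111100
10xxxxxx -> Class B (128-191)
Class B, default mask 255.255.0.0 (/16)


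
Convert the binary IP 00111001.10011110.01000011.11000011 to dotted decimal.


00111001 = 57
10011110 = 158
01000011 = 67
11000011 = 195
IP: 57.158.67.195


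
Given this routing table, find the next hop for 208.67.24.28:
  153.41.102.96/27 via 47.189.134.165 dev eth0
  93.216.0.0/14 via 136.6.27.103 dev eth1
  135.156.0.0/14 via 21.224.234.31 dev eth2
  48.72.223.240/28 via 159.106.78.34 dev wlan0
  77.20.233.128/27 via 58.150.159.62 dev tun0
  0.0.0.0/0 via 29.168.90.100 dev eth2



Longest prefix match for 208.67.24.28:
  /27 153.41.102.96: no
  /14 93.216.0.0: no
  /14 135.156.0.0: no
  /28 48.72.223.240: no
  /27 77.20.233.128: no
  /0 0.0.0.0: MATCH
Selected: next-hop 29.168.90.100 via eth2 (matched /0)


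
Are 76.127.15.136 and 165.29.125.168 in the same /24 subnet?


Mask: 255.255.255.0
76.127.15.136 AND mask = 76.127.15.0
165.29.125.168 AND mask = 165.29.125.0
No, different subnets (76.127.15.0 vs 165.29.125.0)


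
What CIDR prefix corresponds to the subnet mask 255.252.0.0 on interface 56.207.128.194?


Binary: 11111111.11111100.00000000.00000000
Count leading 1s
Prefix: /14


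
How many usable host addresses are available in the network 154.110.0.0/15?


Host bits = 32 - 15 = 17
Total addresses = 2^17 = 131072
Usable = total - 2 (network and broadcast)
Usable hosts: 131070


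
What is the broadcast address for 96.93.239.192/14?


Network: 96.92.0.0/14
Host bits = 18
Set all host bits to 1:
Broadcast: 96.95.255.255


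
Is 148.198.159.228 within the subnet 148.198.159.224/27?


Subnet network: 148.198.159.224
Test IP AND mask: 148.198.159.224
Yes, 148.198.159.228 is in 148.198.159.224/27


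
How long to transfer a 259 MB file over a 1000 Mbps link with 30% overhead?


Effective throughput = 1000 * (1 - 30/100) = 700 Mbps
File size in Mb = 259 * 8 = 2072 Mb
Time = 2072 / 700
Time = 2.96 seconds


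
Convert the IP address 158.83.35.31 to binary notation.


158 = 10011110
83 = 01010011
35 = 00100011
31 = 00011111
Binary: 10011110.01010011.00100011.00011111


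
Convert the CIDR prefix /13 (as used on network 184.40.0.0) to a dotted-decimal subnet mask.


/13 means 13 network bits, 19 host bits
Binary: 11111111111110000000000000000000
Mask: 255.248.0.0


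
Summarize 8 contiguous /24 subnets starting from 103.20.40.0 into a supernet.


Original prefix: /24
Number of subnets: 8 = 2^3
New prefix = 24 - 3 = 21
Supernet: 103.20.40.0/21


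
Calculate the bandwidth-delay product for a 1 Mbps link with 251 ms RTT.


BDP = bandwidth * RTT
= 1 Mbps * 251 ms
= 1 * 1e6 * 251 / 1000 bits
= 251000 bits
= 31375 bytes
= 30.6396 KB
BDP = 251000 bits (31375 bytes)


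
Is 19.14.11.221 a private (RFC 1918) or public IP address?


RFC 1918 private ranges:
  10.0.0.0/8 (10.0.0.0 - 10.255.255.255)
  172.16.0.0/12 (172.16.0.0 - 172.31.255.255)
  192.168.0.0/16 (192.168.0.0 - 192.168.255.255)
Public (not in any RFC 1918 range)


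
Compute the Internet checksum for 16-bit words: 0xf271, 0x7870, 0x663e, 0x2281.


Sum all words (with carry folding):
+ 0xf271 = 0xf271
+ 0x7870 = 0x6ae2
+ 0x663e = 0xd120
+ 0x2281 = 0xf3a1
One's complement: ~0xf3a1
Checksum = 0x0c5e


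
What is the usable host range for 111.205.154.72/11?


Network: 111.192.0.0
Broadcast: 111.223.255.255
First usable = network + 1
Last usable = broadcast - 1
Range: 111.192.0.1 to 111.223.255.254


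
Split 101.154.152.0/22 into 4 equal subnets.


New prefix = 22 + 2 = 24
Each subnet has 256 addresses
  101.154.152.0/24
  101.154.153.0/24
  101.154.154.0/24
  101.154.155.0/24
Subnets: 101.154.152.0/24, 101.154.153.0/24, 101.154.154.0/24, 101.154.155.0/24


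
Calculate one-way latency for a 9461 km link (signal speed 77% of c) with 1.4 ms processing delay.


Speed = 0.77 * 3e5 km/s = 231000 km/s
Propagation delay = 9461 / 231000 = 0.041 s = 40.9567 ms
Processing delay = 1.4 ms
Total one-way latency = 42.3567 ms


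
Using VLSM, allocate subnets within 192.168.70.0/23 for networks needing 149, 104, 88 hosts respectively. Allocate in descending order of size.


149 hosts -> /24 (254 usable): 192.168.70.0/24
104 hosts -> /25 (126 usable): 192.168.71.0/25
88 hosts -> /25 (126 usable): 192.168.71.128/25
Allocation: 192.168.70.0/24 (149 hosts, 254 usable); 192.168.71.0/25 (104 hosts, 126 usable); 192.168.71.128/25 (88 hosts, 126 usable)


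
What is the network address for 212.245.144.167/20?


IP:   11010100.11110101.10010000.10100111
Mask: 11111111.11111111.11110000.00000000
AND operation:
Net:  11010100.11110101.10010000.00000000
Network: 212.245.144.0/20


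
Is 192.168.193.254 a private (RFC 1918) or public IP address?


RFC 1918 private ranges:
  10.0.0.0/8 (10.0.0.0 - 10.255.255.255)
  172.16.0.0/12 (172.16.0.0 - 172.31.255.255)
  192.168.0.0/16 (192.168.0.0 - 192.168.255.255)
Private (in 192.168.0.0/16)


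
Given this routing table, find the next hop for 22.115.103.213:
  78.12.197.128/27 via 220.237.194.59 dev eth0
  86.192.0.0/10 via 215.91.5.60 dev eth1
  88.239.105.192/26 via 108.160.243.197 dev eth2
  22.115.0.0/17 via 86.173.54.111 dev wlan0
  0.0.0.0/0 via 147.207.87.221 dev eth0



Longest prefix match for 22.115.103.213:
  /27 78.12.197.128: no
  /10 86.192.0.0: no
  /26 88.239.105.192: no
  /17 22.115.0.0: MATCH
  /0 0.0.0.0: MATCH
Selected: next-hop 86.173.54.111 via wlan0 (matched /17)


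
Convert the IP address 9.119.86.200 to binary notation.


9 = 00001001
119 = 01110111
86 = 01010110
200 = 11001000
Binary: 00001001.01110111.01010110.11001000


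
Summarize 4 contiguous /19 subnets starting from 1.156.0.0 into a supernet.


Original prefix: /19
Number of subnets: 4 = 2^2
New prefix = 19 - 2 = 17
Supernet: 1.156.0.0/17


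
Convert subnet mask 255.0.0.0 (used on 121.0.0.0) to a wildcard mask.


Subnet mask: 255.0.0.0
Wildcard = 255.255.255.255 - subnet mask
255 - 255 = 0
255 - 0 = 255
255 - 0 = 255
255 - 0 = 255
Wildcard: 0.255.255.255


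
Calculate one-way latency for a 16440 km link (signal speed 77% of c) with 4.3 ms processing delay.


Speed = 0.77 * 3e5 km/s = 231000 km/s
Propagation delay = 16440 / 231000 = 0.0712 s = 71.1688 ms
Processing delay = 4.3 ms
Total one-way latency = 75.4688 ms


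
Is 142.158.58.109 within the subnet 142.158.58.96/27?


Subnet network: 142.158.58.96
Test IP AND mask: 142.158.58.96
Yes, 142.158.58.109 is in 142.158.58.96/27


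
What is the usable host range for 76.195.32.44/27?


Network: 76.195.32.32
Broadcast: 76.195.32.63
First usable = network + 1
Last usable = broadcast - 1
Range: 76.195.32.33 to 76.195.32.62


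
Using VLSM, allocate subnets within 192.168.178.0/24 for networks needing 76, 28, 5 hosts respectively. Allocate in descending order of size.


76 hosts -> /25 (126 usable): 192.168.178.0/25
28 hosts -> /27 (30 usable): 192.168.178.128/27
5 hosts -> /29 (6 usable): 192.168.178.160/29
Allocation: 192.168.178.0/25 (76 hosts, 126 usable); 192.168.178.128/27 (28 hosts, 30 usable); 192.168.178.160/29 (5 hosts, 6 usable)


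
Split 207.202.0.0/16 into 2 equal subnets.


New prefix = 16 + 1 = 17
Each subnet has 32768 addresses
  207.202.0.0/17
  207.202.128.0/17
Subnets: 207.202.0.0/17, 207.202.128.0/17


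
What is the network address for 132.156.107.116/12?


IP:   10000100.10011100.01101011.01110100
Mask: 11111111.11110000.00000000.00000000
AND operation:
Net:  10000100.10010000.00000000.00000000
Network: 132.144.0.0/12


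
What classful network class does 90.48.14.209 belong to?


First octet: 90
Binary: 01011010
0xxxxxxx -> Class A (1-126)
Class A, default mask 255.0.0.0 (/8)


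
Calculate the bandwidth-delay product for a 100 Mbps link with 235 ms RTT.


BDP = bandwidth * RTT
= 100 Mbps * 235 ms
= 100 * 1e6 * 235 / 1000 bits
= 23500000 bits
= 2937500 bytes
= 2868.6523 KB
BDP = 23500000 bits (2937500 bytes)


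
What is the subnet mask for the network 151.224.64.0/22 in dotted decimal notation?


/22 means 22 network bits, 10 host bits
Binary: 11111111111111111111110000000000
Mask: 255.255.252.0


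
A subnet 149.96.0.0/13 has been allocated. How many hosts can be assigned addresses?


Host bits = 32 - 13 = 19
Total addresses = 2^19 = 524288
Usable = total - 2 (network and broadcast)
Usable hosts: 524286


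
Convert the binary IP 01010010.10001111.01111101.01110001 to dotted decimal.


01010010 = 82
10001111 = 143
01111101 = 125
01110001 = 113
IP: 82.143.125.113


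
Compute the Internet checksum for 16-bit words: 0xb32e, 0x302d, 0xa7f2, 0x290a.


Sum all words (with carry folding):
+ 0xb32e = 0xb32e
+ 0x302d = 0xe35b
+ 0xa7f2 = 0x8b4e
+ 0x290a = 0xb458
One's complement: ~0xb458
Checksum = 0x4ba7


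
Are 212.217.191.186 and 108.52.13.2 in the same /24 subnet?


Mask: 255.255.255.0
212.217.191.186 AND mask = 212.217.191.0
108.52.13.2 AND mask = 108.52.13.0
No, different subnets (212.217.191.0 vs 108.52.13.0)


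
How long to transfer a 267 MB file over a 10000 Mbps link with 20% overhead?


Effective throughput = 10000 * (1 - 20/100) = 8000 Mbps
File size in Mb = 267 * 8 = 2136 Mb
Time = 2136 / 8000
Time = 0.267 seconds


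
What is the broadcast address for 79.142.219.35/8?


Network: 79.0.0.0/8
Host bits = 24
Set all host bits to 1:
Broadcast: 79.255.255.255


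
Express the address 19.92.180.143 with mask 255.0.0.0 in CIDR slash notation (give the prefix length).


Binary: 11111111.00000000.00000000.00000000
Count leading 1s
Prefix: /8


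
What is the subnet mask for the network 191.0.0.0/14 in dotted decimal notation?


/14 means 14 network bits, 18 host bits
Binary: 11111111111111000000000000000000
Mask: 255.252.0.0


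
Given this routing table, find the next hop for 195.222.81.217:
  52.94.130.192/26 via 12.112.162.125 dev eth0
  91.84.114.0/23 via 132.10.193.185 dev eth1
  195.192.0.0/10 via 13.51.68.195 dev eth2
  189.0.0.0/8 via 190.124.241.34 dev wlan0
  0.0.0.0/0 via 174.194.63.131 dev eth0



Longest prefix match for 195.222.81.217:
  /26 52.94.130.192: no
  /23 91.84.114.0: no
  /10 195.192.0.0: MATCH
  /8 189.0.0.0: no
  /0 0.0.0.0: MATCH
Selected: next-hop 13.51.68.195 via eth2 (matched /10)
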